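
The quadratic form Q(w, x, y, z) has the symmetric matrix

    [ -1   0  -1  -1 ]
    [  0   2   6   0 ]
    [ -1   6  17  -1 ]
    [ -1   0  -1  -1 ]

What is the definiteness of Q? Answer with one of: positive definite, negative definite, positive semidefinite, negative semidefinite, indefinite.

indefinite

Congruent diagonalization of A (simultaneous row and column reduction) yields pivots -1, 2, 0, 0.
Counting signs: 1 positive, 1 negative, 2 zero.
Hence Q is indefinite.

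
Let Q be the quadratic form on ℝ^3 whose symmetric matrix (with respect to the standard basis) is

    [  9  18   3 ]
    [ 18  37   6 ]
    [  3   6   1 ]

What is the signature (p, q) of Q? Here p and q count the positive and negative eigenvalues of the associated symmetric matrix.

Row-reducing A symmetrically gives the diagonal entries 9, 1, 0.
Counting signs: 2 positive, 1 zero.

(2, 0)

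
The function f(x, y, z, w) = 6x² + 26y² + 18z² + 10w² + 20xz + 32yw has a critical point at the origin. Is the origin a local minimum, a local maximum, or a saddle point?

local minimum

The Hessian at the origin is H = [[12, 0, 20, 0], [0, 52, 0, 32], [20, 0, 36, 0], [0, 32, 0, 20]].
Applying the same elementary operations to the rows and columns of H produces a congruent diagonal matrix with entries 12, 52, 8/3, 4/13.
That gives 4 positive pivots.
H is positive definite, so the origin is a strict local minimum.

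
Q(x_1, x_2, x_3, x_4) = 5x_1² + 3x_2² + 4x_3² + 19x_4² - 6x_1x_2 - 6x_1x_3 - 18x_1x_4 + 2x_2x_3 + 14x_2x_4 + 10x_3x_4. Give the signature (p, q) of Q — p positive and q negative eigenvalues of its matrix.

The symmetric matrix is A = [[5, -3, -3, -9], [-3, 3, 1, 7], [-3, 1, 4, 5], [-9, 7, 5, 19]].
Applying the same elementary operations to the rows and columns of A produces a congruent diagonal matrix with entries 5, 6/5, 5/3, 2/5.
That gives 4 positive pivots.

(4, 0)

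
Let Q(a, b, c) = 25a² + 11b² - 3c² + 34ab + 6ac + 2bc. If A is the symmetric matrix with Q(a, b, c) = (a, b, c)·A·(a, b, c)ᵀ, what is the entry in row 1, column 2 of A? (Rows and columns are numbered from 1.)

17

The coefficient of a·b in Q is 34. For a symmetric A this equals A[1,2] + A[2,1] = 2·A[1,2].
So A[1,2] = 34/2 = 17.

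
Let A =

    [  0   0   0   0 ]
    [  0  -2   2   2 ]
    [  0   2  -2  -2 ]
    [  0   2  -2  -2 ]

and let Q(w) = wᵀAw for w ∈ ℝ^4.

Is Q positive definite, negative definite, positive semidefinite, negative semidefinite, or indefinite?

negative semidefinite

Applying the same elementary operations to the rows and columns of A produces a congruent diagonal matrix with entries 0, -2, 0, 0.
That gives 1 negative, 3 zero pivots.
Hence Q is negative semidefinite.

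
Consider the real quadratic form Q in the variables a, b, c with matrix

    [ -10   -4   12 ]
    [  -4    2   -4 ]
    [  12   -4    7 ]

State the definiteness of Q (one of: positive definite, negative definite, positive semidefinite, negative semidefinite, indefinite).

An LDLᵀ factorisation of A has diagonal entries -10, 18/5, -1/9.
Counting signs: 1 positive, 2 negative.
Hence Q is indefinite.

indefinite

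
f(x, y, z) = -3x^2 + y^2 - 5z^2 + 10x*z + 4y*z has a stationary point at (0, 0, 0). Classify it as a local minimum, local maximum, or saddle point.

The Hessian at the origin is H = [[-6, 0, 10], [0, 2, 4], [10, 4, -10]].
An LDLᵀ factorisation of H has diagonal entries -6, 2, -4/3.
So there are 1 positive, 2 negative pivots.
H is indefinite, so the origin is a saddle point.

saddle point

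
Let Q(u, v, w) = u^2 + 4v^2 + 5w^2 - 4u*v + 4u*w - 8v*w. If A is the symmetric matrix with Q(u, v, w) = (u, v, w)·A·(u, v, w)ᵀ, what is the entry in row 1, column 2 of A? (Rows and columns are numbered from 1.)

-2

The coefficient of u·v in Q is -4. For a symmetric A this equals A[1,2] + A[2,1] = 2·A[1,2].
So A[1,2] = -4/2 = -2.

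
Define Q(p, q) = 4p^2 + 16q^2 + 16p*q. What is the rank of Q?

The associated matrix is A = [[4, 8], [8, 16]].
Congruent diagonalization of A (simultaneous row and column reduction) yields pivots 4, 0.
So there are 1 positive, 1 zero pivots.
The rank is the number of nonzero pivots: 1.

1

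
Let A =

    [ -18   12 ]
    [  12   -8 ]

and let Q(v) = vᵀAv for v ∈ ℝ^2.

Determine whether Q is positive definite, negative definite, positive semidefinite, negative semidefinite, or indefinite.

negative semidefinite

Applying the same elementary operations to the rows and columns of A produces a congruent diagonal matrix with entries -18, 0.
So there are 1 negative, 1 zero pivots.
Hence Q is negative semidefinite.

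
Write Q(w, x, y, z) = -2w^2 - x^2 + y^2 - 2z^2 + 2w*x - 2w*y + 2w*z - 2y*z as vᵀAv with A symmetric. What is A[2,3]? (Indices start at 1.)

0

The coefficient of x·y in Q is 0. For a symmetric A this equals A[2,3] + A[3,2] = 2·A[2,3].
So A[2,3] = 0/2 = 0.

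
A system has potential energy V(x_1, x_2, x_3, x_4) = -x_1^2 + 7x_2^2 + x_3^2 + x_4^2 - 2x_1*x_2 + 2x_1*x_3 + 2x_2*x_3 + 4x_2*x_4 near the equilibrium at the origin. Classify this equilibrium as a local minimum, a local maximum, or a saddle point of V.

The Hessian at the origin is H = [[-2, -2, 2, 0], [-2, 14, 2, 4], [2, 2, 2, 0], [0, 4, 0, 2]].
Symmetric row and column elimination reduces H to a congruent diagonal form with pivots -2, 16, 4, 1.
So there are 3 positive, 1 negative pivots.
H is indefinite, so the origin is a saddle point.

saddle point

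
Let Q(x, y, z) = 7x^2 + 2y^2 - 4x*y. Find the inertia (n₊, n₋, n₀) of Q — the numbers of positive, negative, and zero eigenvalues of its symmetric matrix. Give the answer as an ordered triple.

(2, 0, 1)

Write A = [[7, -2, 0], [-2, 2, 0], [0, 0, 0]].
Row-reducing A symmetrically gives the diagonal entries 7, 10/7, 0.
So there are 2 positive, 1 zero pivots.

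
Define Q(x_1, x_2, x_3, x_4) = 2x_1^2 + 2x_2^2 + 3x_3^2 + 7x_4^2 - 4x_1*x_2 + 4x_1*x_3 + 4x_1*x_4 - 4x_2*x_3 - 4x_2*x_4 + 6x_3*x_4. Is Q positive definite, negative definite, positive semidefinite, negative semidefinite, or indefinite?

positive semidefinite

Write A = [[2, -2, 2, 2], [-2, 2, -2, -2], [2, -2, 3, 3], [2, -2, 3, 7]].
Row-reducing A symmetrically gives the diagonal entries 2, 0, 1, 4.
That gives 3 positive, 1 zero pivots.
Hence Q is positive semidefinite.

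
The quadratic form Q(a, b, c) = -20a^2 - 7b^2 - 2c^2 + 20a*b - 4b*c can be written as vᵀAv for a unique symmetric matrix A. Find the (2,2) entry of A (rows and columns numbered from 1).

-7

The coefficient of b^2 in Q is -7, and that is exactly A[2,2].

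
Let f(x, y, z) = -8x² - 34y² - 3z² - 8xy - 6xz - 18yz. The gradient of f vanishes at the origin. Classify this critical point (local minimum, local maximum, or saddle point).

The Hessian at the origin is H = [[-16, -8, -6], [-8, -68, -18], [-6, -18, -6]].
Applying the same elementary operations to the rows and columns of H produces a congruent diagonal matrix with entries -16, -64, -15/64.
That gives 3 negative pivots.
H is negative definite, so the origin is a strict local maximum.

local maximum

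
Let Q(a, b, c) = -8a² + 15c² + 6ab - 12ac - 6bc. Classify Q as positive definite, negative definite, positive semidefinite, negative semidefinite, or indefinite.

The symmetric matrix is A = [[-8, 3, -6], [3, 0, -3], [-6, -3, 15]].
Row-reducing A symmetrically gives the diagonal entries -8, 9/8, -5.
Counting signs: 1 positive, 2 negative.
Hence Q is indefinite.

indefinite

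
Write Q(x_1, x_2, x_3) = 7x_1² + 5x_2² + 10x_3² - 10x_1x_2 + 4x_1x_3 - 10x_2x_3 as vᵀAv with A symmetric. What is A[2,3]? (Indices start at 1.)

-5

The coefficient of x_2·x_3 in Q is -10. For a symmetric A this equals A[2,3] + A[3,2] = 2·A[2,3].
So A[2,3] = -10/2 = -5.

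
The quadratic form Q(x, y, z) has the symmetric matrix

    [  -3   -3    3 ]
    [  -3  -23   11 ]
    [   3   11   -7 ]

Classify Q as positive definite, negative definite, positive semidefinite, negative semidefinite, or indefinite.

Leading principal minors: Δ_1 = -3, Δ_2 = 60, Δ_3 = -48.
The signs alternate starting with Δ_1 < 0, so by Sylvester's criterion Q is negative definite.

negative definite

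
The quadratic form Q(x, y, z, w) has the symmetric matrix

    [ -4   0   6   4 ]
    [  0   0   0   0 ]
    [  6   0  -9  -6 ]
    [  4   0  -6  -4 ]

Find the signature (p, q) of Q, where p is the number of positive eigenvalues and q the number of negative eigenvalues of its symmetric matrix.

Congruent diagonalization of A (simultaneous row and column reduction) yields pivots -4, 0, 0, 0.
Counting signs: 1 negative, 3 zero.

(0, 1)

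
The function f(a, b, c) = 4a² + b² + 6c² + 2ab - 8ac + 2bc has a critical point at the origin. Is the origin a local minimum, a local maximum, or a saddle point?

The Hessian at the origin is H = [[8, 2, -8], [2, 2, 2], [-8, 2, 12]].
Symmetric row and column elimination reduces H to a congruent diagonal form with pivots 8, 3/2, -20/3.
Counting signs: 2 positive, 1 negative.
H is indefinite, so the origin is a saddle point.

saddle point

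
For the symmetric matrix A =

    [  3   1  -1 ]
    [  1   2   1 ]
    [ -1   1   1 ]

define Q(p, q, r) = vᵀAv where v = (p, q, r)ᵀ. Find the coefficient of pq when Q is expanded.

2

The coefficient of pq is A[1,2] + A[2,1] = 2·1 = 2.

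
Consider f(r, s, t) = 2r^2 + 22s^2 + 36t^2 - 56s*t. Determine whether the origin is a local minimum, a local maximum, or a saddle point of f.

The Hessian at the origin is H = [[4, 0, 0], [0, 44, -56], [0, -56, 72]].
Row-reducing H symmetrically gives the diagonal entries 4, 44, 8/11.
That gives 3 positive pivots.
H is positive definite, so the origin is a strict local minimum.

local minimum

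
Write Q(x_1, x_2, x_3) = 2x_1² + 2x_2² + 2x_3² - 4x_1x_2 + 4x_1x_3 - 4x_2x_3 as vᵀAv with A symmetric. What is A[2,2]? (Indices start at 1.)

The coefficient of x_2² in Q is 2, and that is exactly A[2,2].

2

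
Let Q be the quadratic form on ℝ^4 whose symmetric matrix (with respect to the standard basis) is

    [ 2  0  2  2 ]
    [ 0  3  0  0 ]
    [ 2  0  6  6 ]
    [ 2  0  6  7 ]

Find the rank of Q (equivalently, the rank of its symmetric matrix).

Congruent diagonalization of A (simultaneous row and column reduction) yields pivots 2, 3, 4, 1.
Counting signs: 4 positive.
The rank is the number of nonzero pivots: 4.

4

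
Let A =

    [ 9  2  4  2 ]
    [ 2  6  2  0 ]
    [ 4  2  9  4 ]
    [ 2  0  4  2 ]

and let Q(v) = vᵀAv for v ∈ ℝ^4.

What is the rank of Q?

Congruent diagonalization of A (simultaneous row and column reduction) yields pivots 9, 50/9, 7, 2/35.
That gives 4 positive pivots.
The rank is the number of nonzero pivots: 4.

4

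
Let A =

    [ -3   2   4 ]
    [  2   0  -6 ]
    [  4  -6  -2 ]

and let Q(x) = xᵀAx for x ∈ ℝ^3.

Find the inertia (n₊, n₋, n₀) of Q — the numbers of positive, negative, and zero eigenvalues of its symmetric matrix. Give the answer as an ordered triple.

Symmetric row and column elimination reduces A to a congruent diagonal form with pivots -3, 4/3, -5.
That gives 1 positive, 2 negative pivots.

(1, 2, 0)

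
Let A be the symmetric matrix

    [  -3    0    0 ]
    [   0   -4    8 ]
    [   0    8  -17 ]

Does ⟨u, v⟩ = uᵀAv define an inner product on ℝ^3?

Leading principal minors: Δ_1 = -3, Δ_2 = 12, Δ_3 = -12.
The signs alternate starting with Δ_1 < 0, so by Sylvester's criterion Q is negative definite.
⟨·,·⟩ is an inner product exactly when A is positive definite.

no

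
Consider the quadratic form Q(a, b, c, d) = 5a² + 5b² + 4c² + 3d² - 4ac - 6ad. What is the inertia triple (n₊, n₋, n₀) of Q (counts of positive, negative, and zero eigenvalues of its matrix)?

The symmetric matrix is A = [[5, 0, -2, -3], [0, 5, 0, 0], [-2, 0, 4, 0], [-3, 0, 0, 3]].
Symmetric row and column elimination reduces A to a congruent diagonal form with pivots 5, 5, 16/5, 3/4.
So there are 4 positive pivots.

(4, 0, 0)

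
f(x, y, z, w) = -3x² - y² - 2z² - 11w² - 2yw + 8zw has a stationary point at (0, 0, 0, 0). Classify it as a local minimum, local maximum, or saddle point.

local maximum

The Hessian at the origin is H = [[-6, 0, 0, 0], [0, -2, 0, -2], [0, 0, -4, 8], [0, -2, 8, -22]].
Symmetric row and column elimination reduces H to a congruent diagonal form with pivots -6, -2, -4, -4.
Counting signs: 4 negative.
H is negative definite, so the origin is a strict local maximum.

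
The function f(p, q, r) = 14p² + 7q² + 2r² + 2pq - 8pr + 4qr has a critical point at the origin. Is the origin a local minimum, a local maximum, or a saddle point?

local minimum

The Hessian at the origin is H = [[28, 2, -8], [2, 14, 4], [-8, 4, 4]].
Applying the same elementary operations to the rows and columns of H produces a congruent diagonal matrix with entries 28, 97/7, 20/97.
That gives 3 positive pivots.
H is positive definite, so the origin is a strict local minimum.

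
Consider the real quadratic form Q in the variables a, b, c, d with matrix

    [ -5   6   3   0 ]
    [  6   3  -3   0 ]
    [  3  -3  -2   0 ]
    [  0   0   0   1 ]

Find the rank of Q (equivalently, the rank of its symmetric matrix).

Symmetric row and column elimination reduces A to a congruent diagonal form with pivots -5, 51/5, -4/17, 1.
Counting signs: 2 positive, 2 negative.
The rank is the number of nonzero pivots: 4.

4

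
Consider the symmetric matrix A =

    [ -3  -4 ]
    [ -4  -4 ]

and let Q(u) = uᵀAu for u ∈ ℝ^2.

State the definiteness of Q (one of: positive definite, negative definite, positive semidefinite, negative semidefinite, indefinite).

For the 2×2 matrix [[-3, -4], [-4, -4]]: det = -3·-4 − (-4)² = -4, trace = -7.
det < 0 so the eigenvalues have opposite signs; the form is indefinite.

indefinite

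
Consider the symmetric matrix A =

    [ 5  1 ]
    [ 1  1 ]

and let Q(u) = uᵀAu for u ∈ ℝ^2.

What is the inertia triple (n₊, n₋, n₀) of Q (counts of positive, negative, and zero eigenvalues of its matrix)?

Applying the same elementary operations to the rows and columns of A produces a congruent diagonal matrix with entries 5, 4/5.
That gives 2 positive pivots.

(2, 0, 0)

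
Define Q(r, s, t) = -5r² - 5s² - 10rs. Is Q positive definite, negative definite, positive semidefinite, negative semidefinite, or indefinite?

negative semidefinite

The symmetric matrix is A = [[-5, -5, 0], [-5, -5, 0], [0, 0, 0]].
Congruent diagonalization of A (simultaneous row and column reduction) yields pivots -5, 0, 0.
So there are 1 negative, 2 zero pivots.
Hence Q is negative semidefinite.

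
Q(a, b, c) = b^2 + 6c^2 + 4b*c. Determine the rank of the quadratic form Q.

Write A = [[0, 0, 0], [0, 1, 2], [0, 2, 6]].
Applying the same elementary operations to the rows and columns of A produces a congruent diagonal matrix with entries 0, 1, 2.
That gives 2 positive, 1 zero pivots.
The rank is the number of nonzero pivots: 2.

2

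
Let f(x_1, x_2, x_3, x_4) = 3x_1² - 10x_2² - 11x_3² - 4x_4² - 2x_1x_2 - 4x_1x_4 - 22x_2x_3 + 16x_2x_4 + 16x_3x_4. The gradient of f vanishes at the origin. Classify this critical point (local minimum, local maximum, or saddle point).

The Hessian at the origin is H = [[6, -2, 0, -4], [-2, -20, -22, 16], [0, -22, -22, 16], [-4, 16, 16, -8]].
An LDLᵀ factorisation of H has diagonal entries 6, -62/3, 44/31, -4/11.
So there are 2 positive, 2 negative pivots.
H is indefinite, so the origin is a saddle point.

saddle point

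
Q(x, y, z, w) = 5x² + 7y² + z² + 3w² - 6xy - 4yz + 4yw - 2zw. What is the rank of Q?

Write A = [[5, -3, 0, 0], [-3, 7, -2, 2], [0, -2, 1, -1], [0, 2, -1, 3]].
An LDLᵀ factorisation of A has diagonal entries 5, 26/5, 3/13, 2.
Counting signs: 4 positive.
The rank is the number of nonzero pivots: 4.

4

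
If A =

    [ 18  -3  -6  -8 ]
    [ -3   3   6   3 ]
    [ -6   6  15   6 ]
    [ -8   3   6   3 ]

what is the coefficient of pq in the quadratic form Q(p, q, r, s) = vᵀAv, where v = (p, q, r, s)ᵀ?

The coefficient of pq is A[1,2] + A[2,1] = 2·(-3) = -6.

-6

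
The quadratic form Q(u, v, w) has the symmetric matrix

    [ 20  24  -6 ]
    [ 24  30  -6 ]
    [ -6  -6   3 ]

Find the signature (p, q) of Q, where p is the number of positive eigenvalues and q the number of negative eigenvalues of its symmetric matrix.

(2, 0)

Symmetric row and column elimination reduces A to a congruent diagonal form with pivots 20, 6/5, 0.
So there are 2 positive, 1 zero pivots.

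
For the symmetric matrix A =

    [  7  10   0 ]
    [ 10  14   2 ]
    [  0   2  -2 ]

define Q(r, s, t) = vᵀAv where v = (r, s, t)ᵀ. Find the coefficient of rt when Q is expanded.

The coefficient of rt is A[1,3] + A[3,1] = 2·0 = 0.

0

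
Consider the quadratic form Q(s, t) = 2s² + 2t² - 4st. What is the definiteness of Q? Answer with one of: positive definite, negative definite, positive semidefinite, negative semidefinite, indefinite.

The symmetric matrix of Q is [[2, -2], [-2, 2]].
For the 2×2 matrix [[2, -2], [-2, 2]]: det = 2·2 − (-2)² = 0, trace = 4.
det = 0 so one eigenvalue is zero; the form is semidefinite with the sign of the trace.

positive semidefinite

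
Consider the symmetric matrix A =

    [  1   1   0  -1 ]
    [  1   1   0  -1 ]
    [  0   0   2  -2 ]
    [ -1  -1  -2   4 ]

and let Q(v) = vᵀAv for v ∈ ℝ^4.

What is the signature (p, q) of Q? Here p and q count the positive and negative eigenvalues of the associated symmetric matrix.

(3, 0)

Symmetric row and column elimination reduces A to a congruent diagonal form with pivots 1, 0, 2, 1.
That gives 3 positive, 1 zero pivots.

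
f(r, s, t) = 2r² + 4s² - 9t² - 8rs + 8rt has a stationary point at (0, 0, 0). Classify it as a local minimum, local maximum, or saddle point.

saddle point

The Hessian at the origin is H = [[4, -8, 8], [-8, 8, 0], [8, 0, -18]].
Congruent diagonalization of H (simultaneous row and column reduction) yields pivots 4, -8, -2.
So there are 1 positive, 2 negative pivots.
H is indefinite, so the origin is a saddle point.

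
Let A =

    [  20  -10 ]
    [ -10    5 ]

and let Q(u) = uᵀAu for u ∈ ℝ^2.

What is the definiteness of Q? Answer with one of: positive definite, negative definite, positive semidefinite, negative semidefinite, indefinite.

positive semidefinite

Symmetric row and column elimination reduces A to a congruent diagonal form with pivots 20, 0.
Counting signs: 1 positive, 1 zero.
Hence Q is positive semidefinite.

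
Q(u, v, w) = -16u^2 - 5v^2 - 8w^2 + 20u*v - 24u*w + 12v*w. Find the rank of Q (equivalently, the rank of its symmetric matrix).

3

The symmetric matrix is A = [[-16, 10, -12], [10, -5, 6], [-12, 6, -8]].
Symmetric row and column elimination reduces A to a congruent diagonal form with pivots -16, 5/4, -4/5.
So there are 1 positive, 2 negative pivots.
The rank is the number of nonzero pivots: 3.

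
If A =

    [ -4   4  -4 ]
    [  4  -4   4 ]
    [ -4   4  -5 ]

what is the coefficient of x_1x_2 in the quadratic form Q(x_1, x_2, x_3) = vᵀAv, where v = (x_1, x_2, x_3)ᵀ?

8

The coefficient of x_1x_2 is A[1,2] + A[2,1] = 2·4 = 8.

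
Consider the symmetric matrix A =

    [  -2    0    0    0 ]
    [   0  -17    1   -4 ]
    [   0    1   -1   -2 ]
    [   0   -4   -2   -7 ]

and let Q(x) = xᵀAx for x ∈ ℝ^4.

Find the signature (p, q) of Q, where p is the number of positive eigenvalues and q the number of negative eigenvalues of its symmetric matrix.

(0, 4)

Applying the same elementary operations to the rows and columns of A produces a congruent diagonal matrix with entries -2, -17, -16/17, -3/4.
Counting signs: 4 negative.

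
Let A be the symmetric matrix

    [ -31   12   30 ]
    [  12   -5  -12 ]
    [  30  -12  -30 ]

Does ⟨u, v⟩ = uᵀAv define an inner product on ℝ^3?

no

Symmetric row and column elimination reduces A to a congruent diagonal form with pivots -31, -11/31, -6/11.
Counting signs: 3 negative.
Hence Q is negative definite.
⟨·,·⟩ is an inner product exactly when A is positive definite.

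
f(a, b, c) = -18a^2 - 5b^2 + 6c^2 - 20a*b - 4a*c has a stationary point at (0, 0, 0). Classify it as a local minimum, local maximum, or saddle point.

saddle point

The Hessian at the origin is H = [[-36, -20, -4], [-20, -10, 0], [-4, 0, 12]].
Applying the same elementary operations to the rows and columns of H produces a congruent diagonal matrix with entries -36, 10/9, 8.
Counting signs: 2 positive, 1 negative.
H is indefinite, so the origin is a saddle point.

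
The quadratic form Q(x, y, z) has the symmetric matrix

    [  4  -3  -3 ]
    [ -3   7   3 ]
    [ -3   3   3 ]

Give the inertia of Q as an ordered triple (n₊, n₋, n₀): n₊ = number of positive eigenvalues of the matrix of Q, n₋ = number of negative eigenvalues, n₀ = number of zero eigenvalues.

Congruent diagonalization of A (simultaneous row and column reduction) yields pivots 4, 19/4, 12/19.
So there are 3 positive pivots.

(3, 0, 0)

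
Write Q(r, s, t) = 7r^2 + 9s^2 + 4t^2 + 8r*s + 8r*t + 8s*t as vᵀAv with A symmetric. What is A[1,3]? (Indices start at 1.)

The coefficient of r·t in Q is 8. For a symmetric A this equals A[1,3] + A[3,1] = 2·A[1,3].
So A[1,3] = 8/2 = 4.

4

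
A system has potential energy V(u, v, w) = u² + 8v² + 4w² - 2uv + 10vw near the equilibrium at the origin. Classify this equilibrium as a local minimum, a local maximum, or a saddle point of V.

The Hessian at the origin is H = [[2, -2, 0], [-2, 16, 10], [0, 10, 8]].
Congruent diagonalization of H (simultaneous row and column reduction) yields pivots 2, 14, 6/7.
Counting signs: 3 positive.
H is positive definite, so the origin is a strict local minimum.

local minimum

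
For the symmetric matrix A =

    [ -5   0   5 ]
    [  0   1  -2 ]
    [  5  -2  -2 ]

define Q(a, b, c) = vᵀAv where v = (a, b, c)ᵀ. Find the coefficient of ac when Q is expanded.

The coefficient of ac is A[1,3] + A[3,1] = 2·5 = 10.

10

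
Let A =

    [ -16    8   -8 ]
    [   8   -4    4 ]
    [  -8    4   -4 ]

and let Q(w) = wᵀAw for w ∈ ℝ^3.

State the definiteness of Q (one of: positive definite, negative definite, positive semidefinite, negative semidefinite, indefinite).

negative semidefinite

Symmetric row and column elimination reduces A to a congruent diagonal form with pivots -16, 0, 0.
That gives 1 negative, 2 zero pivots.
Hence Q is negative semidefinite.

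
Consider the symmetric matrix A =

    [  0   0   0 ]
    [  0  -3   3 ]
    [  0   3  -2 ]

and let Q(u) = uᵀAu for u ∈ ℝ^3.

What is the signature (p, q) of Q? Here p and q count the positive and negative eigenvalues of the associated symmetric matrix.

Applying the same elementary operations to the rows and columns of A produces a congruent diagonal matrix with entries 0, -3, 1.
Counting signs: 1 positive, 1 negative, 1 zero.

(1, 1)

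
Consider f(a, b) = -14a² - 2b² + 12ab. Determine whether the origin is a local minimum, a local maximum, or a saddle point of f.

saddle point

The Hessian at the origin is H = [[-28, 12], [12, -4]].
det H = -28·-4 − (12)² = -32 < 0, so H is indefinite.
Therefore the origin is a saddle point.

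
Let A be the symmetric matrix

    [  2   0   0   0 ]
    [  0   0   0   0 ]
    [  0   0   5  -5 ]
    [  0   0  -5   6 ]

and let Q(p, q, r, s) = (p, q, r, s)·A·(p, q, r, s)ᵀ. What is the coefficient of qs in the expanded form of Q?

The coefficient of qs is A[2,4] + A[4,2] = 2·0 = 0.

0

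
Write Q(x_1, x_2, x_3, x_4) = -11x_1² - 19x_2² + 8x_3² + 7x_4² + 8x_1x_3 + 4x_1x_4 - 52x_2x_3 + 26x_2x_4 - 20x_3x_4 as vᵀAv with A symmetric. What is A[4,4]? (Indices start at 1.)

The coefficient of x_4² in Q is 7, and that is exactly A[4,4].

7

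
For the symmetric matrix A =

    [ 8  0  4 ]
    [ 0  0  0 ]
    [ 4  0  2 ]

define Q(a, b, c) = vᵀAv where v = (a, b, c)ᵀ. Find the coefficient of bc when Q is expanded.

The coefficient of bc is A[2,3] + A[3,2] = 2·0 = 0.

0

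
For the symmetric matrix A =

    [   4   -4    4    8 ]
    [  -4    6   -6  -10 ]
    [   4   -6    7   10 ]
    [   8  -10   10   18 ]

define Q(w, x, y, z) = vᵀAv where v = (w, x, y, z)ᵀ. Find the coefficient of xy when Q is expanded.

-12

The coefficient of xy is A[2,3] + A[3,2] = 2·(-6) = -12.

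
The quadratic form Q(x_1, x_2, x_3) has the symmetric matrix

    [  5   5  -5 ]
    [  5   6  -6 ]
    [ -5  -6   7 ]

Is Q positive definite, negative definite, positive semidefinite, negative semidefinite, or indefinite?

An LDLᵀ factorisation of A has diagonal entries 5, 1, 1.
So there are 3 positive pivots.
Hence Q is positive definite.

positive definite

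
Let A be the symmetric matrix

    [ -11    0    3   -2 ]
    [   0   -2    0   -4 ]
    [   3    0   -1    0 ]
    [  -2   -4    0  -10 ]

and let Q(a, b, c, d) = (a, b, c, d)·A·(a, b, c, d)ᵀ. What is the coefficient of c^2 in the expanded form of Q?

The coefficient of c^2 is the diagonal entry A[3,3] = -1.

-1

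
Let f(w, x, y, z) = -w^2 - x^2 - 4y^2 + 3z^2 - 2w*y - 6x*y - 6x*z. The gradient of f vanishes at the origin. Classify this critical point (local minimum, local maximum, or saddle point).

saddle point

The Hessian at the origin is H = [[-2, 0, -2, 0], [0, -2, -6, -6], [-2, -6, -8, 0], [0, -6, 0, 6]].
Row-reducing H symmetrically gives the diagonal entries -2, -2, 12, -3.
Counting signs: 1 positive, 3 negative.
H is indefinite, so the origin is a saddle point.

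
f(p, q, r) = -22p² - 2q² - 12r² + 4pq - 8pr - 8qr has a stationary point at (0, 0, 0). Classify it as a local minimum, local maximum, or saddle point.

The Hessian at the origin is H = [[-44, 4, -8], [4, -4, -8], [-8, -8, -24]].
Symmetric row and column elimination reduces H to a congruent diagonal form with pivots -44, -40/11, -8/5.
Counting signs: 3 negative.
H is negative definite, so the origin is a strict local maximum.

local maximum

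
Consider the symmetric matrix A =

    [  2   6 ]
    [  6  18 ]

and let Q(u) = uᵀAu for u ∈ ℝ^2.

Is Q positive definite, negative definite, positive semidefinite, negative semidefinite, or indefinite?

Row-reducing A symmetrically gives the diagonal entries 2, 0.
Counting signs: 1 positive, 1 zero.
Hence Q is positive semidefinite.

positive semidefinite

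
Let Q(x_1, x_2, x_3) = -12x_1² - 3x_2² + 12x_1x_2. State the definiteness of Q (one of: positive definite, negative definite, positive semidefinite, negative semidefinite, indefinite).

The associated matrix is A = [[-12, 6, 0], [6, -3, 0], [0, 0, 0]].
Symmetric row and column elimination reduces A to a congruent diagonal form with pivots -12, 0, 0.
That gives 1 negative, 2 zero pivots.
Hence Q is negative semidefinite.

negative semidefinite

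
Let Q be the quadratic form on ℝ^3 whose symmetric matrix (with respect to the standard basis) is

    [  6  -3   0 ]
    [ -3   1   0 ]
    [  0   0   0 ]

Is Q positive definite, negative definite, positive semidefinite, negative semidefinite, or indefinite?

indefinite

Applying the same elementary operations to the rows and columns of A produces a congruent diagonal matrix with entries 6, -1/2, 0.
So there are 1 positive, 1 negative, 1 zero pivots.
Hence Q is indefinite.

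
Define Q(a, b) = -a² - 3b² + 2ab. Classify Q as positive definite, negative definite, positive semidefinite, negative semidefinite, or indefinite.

negative definite

The symmetric matrix of Q is [[-1, 1], [1, -3]].
For the 2×2 matrix [[-1, 1], [1, -3]]: det = -1·-3 − (1)² = 2, trace = -4.
det > 0 so both eigenvalues share the sign of the trace; trace = -4 < 0 ⇒ both negative.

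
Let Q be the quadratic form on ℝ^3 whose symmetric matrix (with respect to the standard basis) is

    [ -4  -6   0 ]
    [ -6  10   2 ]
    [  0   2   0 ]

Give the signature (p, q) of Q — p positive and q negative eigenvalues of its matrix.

Row-reducing A symmetrically gives the diagonal entries -4, 19, -4/19.
Counting signs: 1 positive, 2 negative.

(1, 2)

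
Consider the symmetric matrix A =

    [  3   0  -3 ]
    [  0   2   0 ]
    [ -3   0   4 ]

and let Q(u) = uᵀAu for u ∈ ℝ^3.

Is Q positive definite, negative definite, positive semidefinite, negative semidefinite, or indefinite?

positive definite

Leading principal minors: Δ_1 = 3, Δ_2 = 6, Δ_3 = 6.
All leading principal minors are positive, so by Sylvester's criterion Q is positive definite.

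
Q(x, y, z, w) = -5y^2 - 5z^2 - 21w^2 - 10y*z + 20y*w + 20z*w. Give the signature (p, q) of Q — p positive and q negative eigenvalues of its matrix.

(0, 2)

The associated matrix is A = [[0, 0, 0, 0], [0, -5, -5, 10], [0, -5, -5, 10], [0, 10, 10, -21]].
Applying the same elementary operations to the rows and columns of A produces a congruent diagonal matrix with entries 0, -5, 0, -1.
So there are 2 negative, 2 zero pivots.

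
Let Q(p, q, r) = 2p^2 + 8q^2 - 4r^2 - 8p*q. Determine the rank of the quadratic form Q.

2

Write A = [[2, -4, 0], [-4, 8, 0], [0, 0, -4]].
Congruent diagonalization of A (simultaneous row and column reduction) yields pivots 2, 0, -4.
Counting signs: 1 positive, 1 negative, 1 zero.
The rank is the number of nonzero pivots: 2.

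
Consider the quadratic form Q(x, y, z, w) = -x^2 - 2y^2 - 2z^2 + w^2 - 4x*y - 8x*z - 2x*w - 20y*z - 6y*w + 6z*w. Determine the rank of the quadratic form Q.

4

The associated matrix is A = [[-1, -2, -4, -1], [-2, -2, -10, -3], [-4, -10, -2, 3], [-1, -3, 3, 1]].
An LDLᵀ factorisation of A has diagonal entries -1, 2, 12, -3/2.
That gives 2 positive, 2 negative pivots.
The rank is the number of nonzero pivots: 4.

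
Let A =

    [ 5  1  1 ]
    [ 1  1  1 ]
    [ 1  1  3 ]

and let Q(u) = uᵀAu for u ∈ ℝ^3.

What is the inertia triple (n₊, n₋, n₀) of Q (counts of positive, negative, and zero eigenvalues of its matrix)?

Row-reducing A symmetrically gives the diagonal entries 5, 4/5, 2.
Counting signs: 3 positive.

(3, 0, 0)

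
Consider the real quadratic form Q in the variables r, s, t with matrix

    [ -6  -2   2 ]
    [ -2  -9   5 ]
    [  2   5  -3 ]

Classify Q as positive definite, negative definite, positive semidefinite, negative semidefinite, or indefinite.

Applying the same elementary operations to the rows and columns of A produces a congruent diagonal matrix with entries -6, -25/3, -2/25.
That gives 3 negative pivots.
Hence Q is negative definite.

negative definite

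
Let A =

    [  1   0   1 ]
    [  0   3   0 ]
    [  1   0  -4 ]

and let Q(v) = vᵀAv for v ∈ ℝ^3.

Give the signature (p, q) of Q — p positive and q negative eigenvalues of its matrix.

Symmetric row and column elimination reduces A to a congruent diagonal form with pivots 1, 3, -5.
Counting signs: 2 positive, 1 negative.

(2, 1)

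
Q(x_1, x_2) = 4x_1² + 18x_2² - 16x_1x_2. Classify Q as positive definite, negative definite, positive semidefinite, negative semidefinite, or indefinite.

positive definite

The associated matrix is A = [[4, -8], [-8, 18]].
An LDLᵀ factorisation of A has diagonal entries 4, 2.
Counting signs: 2 positive.
Hence Q is positive definite.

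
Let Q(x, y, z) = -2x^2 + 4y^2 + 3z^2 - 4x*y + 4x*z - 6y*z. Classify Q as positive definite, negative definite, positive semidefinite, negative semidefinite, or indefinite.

indefinite

The associated matrix is A = [[-2, -2, 2], [-2, 4, -3], [2, -3, 3]].
Symmetric row and column elimination reduces A to a congruent diagonal form with pivots -2, 6, 5/6.
That gives 2 positive, 1 negative pivots.
Hence Q is indefinite.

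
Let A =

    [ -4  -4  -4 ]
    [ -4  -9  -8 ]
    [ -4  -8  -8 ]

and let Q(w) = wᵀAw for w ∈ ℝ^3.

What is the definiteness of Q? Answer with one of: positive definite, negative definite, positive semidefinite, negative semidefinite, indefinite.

negative definite

Applying the same elementary operations to the rows and columns of A produces a congruent diagonal matrix with entries -4, -5, -4/5.
That gives 3 negative pivots.
Hence Q is negative definite.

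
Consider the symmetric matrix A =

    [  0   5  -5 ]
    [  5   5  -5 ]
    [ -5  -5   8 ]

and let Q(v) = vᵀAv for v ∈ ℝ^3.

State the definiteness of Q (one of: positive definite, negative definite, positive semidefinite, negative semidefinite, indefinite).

indefinite

A is congruent to a diagonal matrix with 2 positive, 1 negative and 0 zero entries, so Q is indefinite.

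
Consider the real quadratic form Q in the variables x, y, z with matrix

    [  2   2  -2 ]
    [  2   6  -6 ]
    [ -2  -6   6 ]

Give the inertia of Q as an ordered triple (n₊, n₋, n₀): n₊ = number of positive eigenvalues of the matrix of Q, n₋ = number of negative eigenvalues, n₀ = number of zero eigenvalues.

(2, 0, 1)

Applying the same elementary operations to the rows and columns of A produces a congruent diagonal matrix with entries 2, 4, 0.
That gives 2 positive, 1 zero pivots.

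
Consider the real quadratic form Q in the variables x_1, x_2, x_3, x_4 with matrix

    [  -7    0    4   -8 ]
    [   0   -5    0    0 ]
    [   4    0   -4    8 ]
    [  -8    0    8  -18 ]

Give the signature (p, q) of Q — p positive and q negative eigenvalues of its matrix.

Symmetric row and column elimination reduces A to a congruent diagonal form with pivots -7, -5, -12/7, -2.
So there are 4 negative pivots.

(0, 4)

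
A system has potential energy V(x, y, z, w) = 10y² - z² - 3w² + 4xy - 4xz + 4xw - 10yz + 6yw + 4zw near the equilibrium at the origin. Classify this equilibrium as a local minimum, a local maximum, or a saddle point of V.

saddle point

The Hessian at the origin is H = [[0, 4, -4, 4], [4, 20, -10, 6], [-4, -10, -2, 4], [4, 6, 4, -6]].
H is indefinite, so the origin is a saddle point.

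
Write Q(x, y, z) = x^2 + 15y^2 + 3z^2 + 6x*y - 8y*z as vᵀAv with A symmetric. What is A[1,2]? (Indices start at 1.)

The coefficient of x·y in Q is 6. For a symmetric A this equals A[1,2] + A[2,1] = 2·A[1,2].
So A[1,2] = 6/2 = 3.

3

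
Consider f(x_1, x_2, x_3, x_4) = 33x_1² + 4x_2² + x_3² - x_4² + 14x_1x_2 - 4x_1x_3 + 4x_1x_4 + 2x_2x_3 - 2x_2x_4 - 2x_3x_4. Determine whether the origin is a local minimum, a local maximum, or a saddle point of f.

saddle point

The Hessian at the origin is H = [[66, 14, -4, 4], [14, 8, 2, -2], [-4, 2, 2, -2], [4, -2, -2, -2]].
Applying the same elementary operations to the rows and columns of H produces a congruent diagonal matrix with entries 66, 166/33, 12/83, -4.
Counting signs: 3 positive, 1 negative.
H is indefinite, so the origin is a saddle point.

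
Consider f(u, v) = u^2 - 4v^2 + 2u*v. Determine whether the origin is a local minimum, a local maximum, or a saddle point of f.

saddle point

The Hessian at the origin is H = [[2, 2], [2, -8]].
det H = 2·-8 − (2)² = -20 < 0, so H is indefinite.
Therefore the origin is a saddle point.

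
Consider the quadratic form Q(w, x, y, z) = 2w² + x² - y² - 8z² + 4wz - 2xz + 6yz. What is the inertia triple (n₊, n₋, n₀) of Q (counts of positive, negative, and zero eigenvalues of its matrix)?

Write A = [[2, 0, 0, 2], [0, 1, 0, -1], [0, 0, -1, 3], [2, -1, 3, -8]].
An LDLᵀ factorisation of A has diagonal entries 2, 1, -1, -2.
So there are 2 positive, 2 negative pivots.

(2, 2, 0)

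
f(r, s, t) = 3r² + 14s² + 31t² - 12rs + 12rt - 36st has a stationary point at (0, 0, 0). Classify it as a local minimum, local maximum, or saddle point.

local minimum

The Hessian at the origin is H = [[6, -12, 12], [-12, 28, -36], [12, -36, 62]].
An LDLᵀ factorisation of H has diagonal entries 6, 4, 2.
That gives 3 positive pivots.
H is positive definite, so the origin is a strict local minimum.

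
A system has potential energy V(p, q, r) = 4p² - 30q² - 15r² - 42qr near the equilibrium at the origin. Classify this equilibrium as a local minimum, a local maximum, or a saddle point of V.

saddle point

The Hessian at the origin is H = [[8, 0, 0], [0, -60, -42], [0, -42, -30]].
Applying the same elementary operations to the rows and columns of H produces a congruent diagonal matrix with entries 8, -60, -3/5.
So there are 1 positive, 2 negative pivots.
H is indefinite, so the origin is a saddle point.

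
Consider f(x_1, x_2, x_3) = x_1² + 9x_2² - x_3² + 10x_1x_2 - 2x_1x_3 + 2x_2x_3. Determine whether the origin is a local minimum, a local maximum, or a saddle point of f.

saddle point

The Hessian at the origin is H = [[2, 10, -2], [10, 18, 2], [-2, 2, -2]].
An LDLᵀ factorisation of H has diagonal entries 2, -32, 1/2.
Counting signs: 2 positive, 1 negative.
H is indefinite, so the origin is a saddle point.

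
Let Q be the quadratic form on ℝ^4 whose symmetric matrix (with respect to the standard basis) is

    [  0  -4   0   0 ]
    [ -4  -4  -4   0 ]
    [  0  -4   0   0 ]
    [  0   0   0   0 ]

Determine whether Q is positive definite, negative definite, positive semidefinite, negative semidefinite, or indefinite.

indefinite

A is congruent to a diagonal matrix with 1 positive, 1 negative and 2 zero entries, so Q is indefinite.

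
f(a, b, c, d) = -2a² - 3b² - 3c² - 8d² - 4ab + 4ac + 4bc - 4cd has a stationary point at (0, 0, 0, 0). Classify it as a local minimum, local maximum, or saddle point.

local maximum

The Hessian at the origin is H = [[-4, -4, 4, 0], [-4, -6, 4, 0], [4, 4, -6, -4], [0, 0, -4, -16]].
Congruent diagonalization of H (simultaneous row and column reduction) yields pivots -4, -2, -2, -8.
Counting signs: 4 negative.
H is negative definite, so the origin is a strict local maximum.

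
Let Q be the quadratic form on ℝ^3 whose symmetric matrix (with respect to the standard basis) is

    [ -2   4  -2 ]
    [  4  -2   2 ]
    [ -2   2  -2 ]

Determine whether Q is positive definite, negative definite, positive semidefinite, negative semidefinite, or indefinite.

Congruent diagonalization of A (simultaneous row and column reduction) yields pivots -2, 6, -2/3.
Counting signs: 1 positive, 2 negative.
Hence Q is indefinite.

indefinite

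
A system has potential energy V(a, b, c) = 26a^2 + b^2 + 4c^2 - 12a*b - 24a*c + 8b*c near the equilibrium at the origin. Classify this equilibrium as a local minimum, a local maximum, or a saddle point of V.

saddle point

The Hessian at the origin is H = [[52, -12, -24], [-12, 2, 8], [-24, 8, 8]].
Symmetric row and column elimination reduces H to a congruent diagonal form with pivots 52, -10/13, 24/5.
Counting signs: 2 positive, 1 negative.
H is indefinite, so the origin is a saddle point.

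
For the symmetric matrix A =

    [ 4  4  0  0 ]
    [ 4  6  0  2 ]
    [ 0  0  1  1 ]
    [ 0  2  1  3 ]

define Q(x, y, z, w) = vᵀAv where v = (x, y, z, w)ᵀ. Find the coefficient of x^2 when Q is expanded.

The coefficient of x^2 is the diagonal entry A[1,1] = 4.

4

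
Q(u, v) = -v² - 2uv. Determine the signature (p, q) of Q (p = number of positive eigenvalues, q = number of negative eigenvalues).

The symmetric matrix is A = [[0, -1], [-1, -1]].
By Sylvester's law of inertia any congruent diagonalization of A has 1 positive, 1 negative and 0 zero entries.

(1, 1)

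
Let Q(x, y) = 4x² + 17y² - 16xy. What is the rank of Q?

Write A = [[4, -8], [-8, 17]].
Congruent diagonalization of A (simultaneous row and column reduction) yields pivots 4, 1.
That gives 2 positive pivots.
The rank is the number of nonzero pivots: 2.

2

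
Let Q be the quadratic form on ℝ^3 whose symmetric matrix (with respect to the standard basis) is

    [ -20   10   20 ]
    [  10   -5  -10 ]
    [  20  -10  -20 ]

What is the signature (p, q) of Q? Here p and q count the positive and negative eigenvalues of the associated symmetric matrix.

Applying the same elementary operations to the rows and columns of A produces a congruent diagonal matrix with entries -20, 0, 0.
So there are 1 negative, 2 zero pivots.

(0, 1)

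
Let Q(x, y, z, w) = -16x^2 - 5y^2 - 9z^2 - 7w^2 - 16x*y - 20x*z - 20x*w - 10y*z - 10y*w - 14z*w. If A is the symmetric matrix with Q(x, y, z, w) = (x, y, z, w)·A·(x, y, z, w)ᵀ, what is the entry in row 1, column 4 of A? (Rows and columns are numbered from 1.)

The coefficient of x·w in Q is -20. For a symmetric A this equals A[1,4] + A[4,1] = 2·A[1,4].
So A[1,4] = -20/2 = -10.

-10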